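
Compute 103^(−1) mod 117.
Apply the extended Euclidean algorithm to (117, 103), tracking rows (r, s, t) with s·117 + t·103 = r. Each division r_prev = q·r_cur + r_new produces the new row as (previous row) − q·(current row):
  row A: (117, 1, 0)   [1·117 + 0·103 = 117]
  row B: (103, 0, 1)   [0·117 + 1·103 = 103]
  117 = 1·103 + 14   → row C = row A − 1·row B = (14, 1, −1)   [check: 1·117 − 1·103 = 14]
  103 = 7·14 + 5   → row D = row B − 7·row C = (5, −7, 8)   [check: −7·117 + 8·103 = 5]
  14 = 2·5 + 4   → row E = row C − 2·row D = (4, 15, −17)   [check: 15·117 − 17·103 = 4]
  5 = 1·4 + 1   → row F = row D − 1·row E = (1, −22, 25)   [check: −22·117 + 25·103 = 1]
  4 = 4·1 + 0   → remainder 0, stop. gcd = 1 (last nonzero row F).
The gcd is 1, so 103 is invertible mod 117. The last nonzero row gives −22·117 + 25·103 = 1, so t = 25. So 103^(−1) ≡ 25 (mod 117). Verify: 103 · 25 = 2575 ≡ 1 (mod 117). ✓

Final answer: 103^(−1) ≡ 25 (mod 117)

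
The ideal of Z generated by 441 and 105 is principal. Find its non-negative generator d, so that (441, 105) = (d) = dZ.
(441, 105) = (21); d = 21

In the PID Z, (a, b) is generated by gcd(a, b). Compute gcd(441, 105) with the extended Euclidean algorithm, tracking rows (r, s, t) with s·441 + t·105 = r:
  row A: (441, 1, 0)   [1·441 + 0·105 = 441]
  row B: (105, 0, 1)   [0·441 + 1·105 = 105]
  441 = 4·105 + 21   → row C = row A − 4·row B = (21, 1, −4)   [check: 1·441 − 4·105 = 21]
  105 = 5·21 + 0   → remainder 0, stop. gcd = 21 (last nonzero row C).
So gcd(441, 105) = 21, with Bézout identity 1·441 − 4·105 = 21. Containment (⊇): the Bézout identity exhibits 21 as an element of (441, 105), giving (21) ⊆ (441, 105). Containment (⊆): since 21 | 441 and 21 | 105 (441 = 21·21, 105 = 21·5), every Z-linear combination of 441 and 105 is divisible by 21, so (441, 105) ⊆ (21). Therefore (441, 105) = (21), d = 21.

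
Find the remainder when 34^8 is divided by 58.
Use repeated squaring. Binary(8) = 1000. Walk through the bits of the exponent 8 left-to-right: at each bit after the leading one, square the running value, then multiply by 34 if the bit is 1 (always reducing mod 58):
  bit 1 = 1 (leading): start with 34.
  bit 2 = 0: square 34^2 = 1156 ≡ 54 (mod 58).
  bit 3 = 0: square 54^2 = 2916 ≡ 16 (mod 58).
  bit 4 = 0: square 16^2 = 256 ≡ 24 (mod 58).
Final value: 34^8 ≡ 24 (mod 58).

Final answer: 24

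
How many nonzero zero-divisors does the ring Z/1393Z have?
In Z/1393Z each nonzero element is either a unit (gcd with 1393 is 1) or a zero-divisor (gcd > 1). The number of units is φ(1393): factorise 1393 = 7 · 199, so φ(1393) = (7 − 1) · (199 − 1) = 6 · 198 = 1188. The nonzero elements number 1393 − 1 = 1392. Hence the nonzero zero-divisors number 1392 − 1188 = 204.

Final answer: Z/1393Z has 204 nonzero zero-divisors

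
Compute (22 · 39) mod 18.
12

Reduce the factors first: 22 ≡ 4, 39 ≡ 3 (mod 18), so 22 · 39 ≡ 4 · 3 (mod 18). 4 · 3 = 12. Dividing by 18: 12 = 0·18 + 12. So (22 · 39) mod 18 = 12.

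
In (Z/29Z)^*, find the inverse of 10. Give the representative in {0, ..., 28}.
10^(−1) ≡ 3 (mod 29)

Apply the extended Euclidean algorithm to (29, 10), tracking rows (r, s, t) with s·29 + t·10 = r. Each division r_prev = q·r_cur + r_new produces the new row as (previous row) − q·(current row):
  row A: (29, 1, 0)   [1·29 + 0·10 = 29]
  row B: (10, 0, 1)   [0·29 + 1·10 = 10]
  29 = 2·10 + 9   → row C = row A − 2·row B = (9, 1, −2)   [check: 1·29 − 2·10 = 9]
  10 = 1·9 + 1   → row D = row B − 1·row C = (1, −1, 3)   [check: −1·29 + 3·10 = 1]
  9 = 9·1 + 0   → remainder 0, stop. gcd = 1 (last nonzero row D).
The gcd is 1, so 10 is invertible mod 29. The last nonzero row gives −1·29 + 3·10 = 1, so t = 3. So 10^(−1) ≡ 3 (mod 29). Verify: 10 · 3 = 30 ≡ 1 (mod 29). ✓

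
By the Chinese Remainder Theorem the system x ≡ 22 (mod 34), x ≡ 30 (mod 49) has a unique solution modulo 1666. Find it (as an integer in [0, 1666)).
The moduli 34, 49 are pairwise coprime, so by the CRT there is a unique solution mod 34·49 = 1666.
Solve by successive substitution. Start with x ≡ 22 (mod 34).
  Combine with x ≡ 30 (mod 49): write x = 22 + 34·t and require 22 + 34·t ≡ 30 (mod 49), i.e. 34·t ≡ 30 − 22 ≡ 8 (mod 49). Since 34^(−1) ≡ 13 (mod 49), t ≡ 13·8 ≡ 6 (mod 49). So x ≡ 22 + 34·6 = 226 (mod 1666).
Unique solution in [0, 1666): x = 226.

Final answer: x ≡ 226 (mod 1666); the representative in [0, 1666) is 226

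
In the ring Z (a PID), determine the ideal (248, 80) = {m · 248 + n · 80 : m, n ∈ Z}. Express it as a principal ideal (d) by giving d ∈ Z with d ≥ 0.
In the PID Z, (a, b) is generated by gcd(a, b). Compute gcd(248, 80) with the extended Euclidean algorithm, tracking rows (r, s, t) with s·248 + t·80 = r:
  row A: (248, 1, 0)   [1·248 + 0·80 = 248]
  row B: (80, 0, 1)   [0·248 + 1·80 = 80]
  248 = 3·80 + 8   → row C = row A − 3·row B = (8, 1, −3)   [check: 1·248 − 3·80 = 8]
  80 = 10·8 + 0   → remainder 0, stop. gcd = 8 (last nonzero row C).
So gcd(248, 80) = 8, with Bézout identity 1·248 − 3·80 = 8. Containment (⊇): the Bézout identity exhibits 8 as an element of (248, 80), giving (8) ⊆ (248, 80). Containment (⊆): since 8 | 248 and 8 | 80 (248 = 8·31, 80 = 8·10), every Z-linear combination of 248 and 80 is divisible by 8, so (248, 80) ⊆ (8). Therefore (248, 80) = (8), d = 8.

Final answer: (248, 80) = (8); d = 8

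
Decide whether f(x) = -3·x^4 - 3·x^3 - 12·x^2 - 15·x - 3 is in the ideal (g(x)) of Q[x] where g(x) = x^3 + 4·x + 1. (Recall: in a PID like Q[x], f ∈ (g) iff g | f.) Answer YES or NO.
In Q[x] the ideal (g) consists of all multiples of g, so f ∈ (g) iff g | f, i.e. iff the remainder of f on division by g is 0. Divide f by g (g is monic, so eliminate the leading term of the running remainder at each step):
  leading term -3·x^4: subtract (-3·x)·g(x) = -3·x^4 - 12·x^2 - 3·x, leaving -3·x^3 - 12·x - 3
  leading term -3·x^3: subtract (-3)·g(x) = -3·x^3 - 12·x - 3, leaving 0
The remainder is 0, so f(x) = g(x) · h(x) with h(x) = -3·x - 3. Hence g | f, i.e. f ∈ (g).

Final answer: YES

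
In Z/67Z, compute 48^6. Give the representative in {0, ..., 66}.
Use repeated squaring. Binary(6) = 110. Walk through the bits of the exponent 6 left-to-right: at each bit after the leading one, square the running value, then multiply by 48 if the bit is 1 (always reducing mod 67):
  bit 1 = 1 (leading): start with 48.
  bit 2 = 1: square 48^2 = 2304 ≡ 26; bit is 1, so multiply 26·48 = 1248 ≡ 42 (mod 67).
  bit 3 = 0: square 42^2 = 1764 ≡ 22 (mod 67).
Final value: 48^6 ≡ 22 (mod 67).

Final answer: 22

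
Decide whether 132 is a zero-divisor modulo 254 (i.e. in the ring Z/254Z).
gcd(132, 254) = 2 > 1, so 132 is not a unit in Z/254Z. In Z/nZ every nonzero non-unit is a zero-divisor: explicitly, take b = 254/gcd = 127 ≠ 0 (mod 254); then 132·127 = 16764 = 66·254, i.e. 132·127 ≡ 0 (mod 254). So 132 is a zero-divisor.

Final answer: YES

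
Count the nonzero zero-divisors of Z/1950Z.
Z/1950Z has 1469 nonzero zero-divisors

In Z/1950Z each nonzero element is either a unit (gcd with 1950 is 1) or a zero-divisor (gcd > 1). The number of units is φ(1950): factorise 1950 = 2 · 3 · 5^2 · 13, so φ(1950) = (2 − 1) · (3 − 1) · (5^2 − 5^1) · (13 − 1) = 1 · 2 · 20 · 12 = 480. The nonzero elements number 1950 − 1 = 1949. Hence the nonzero zero-divisors number 1949 − 480 = 1469.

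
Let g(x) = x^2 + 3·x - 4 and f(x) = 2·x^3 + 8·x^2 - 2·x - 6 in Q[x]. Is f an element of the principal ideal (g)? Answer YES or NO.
In Q[x] the ideal (g) consists of all multiples of g, so f ∈ (g) iff g | f, i.e. iff the remainder of f on division by g is 0. Divide f by g (g is monic, so eliminate the leading term of the running remainder at each step):
  leading term 2·x^3: subtract (2·x)·g(x) = 2·x^3 + 6·x^2 - 8·x, leaving 2·x^2 + 6·x - 6
  leading term 2·x^2: subtract (2)·g(x) = 2·x^2 + 6·x - 8, leaving 2
The remainder r(x) = 2 ≠ 0 (and deg r < deg g), so g ∤ f, i.e. f ∉ (g).

Final answer: NO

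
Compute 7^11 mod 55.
18

Use repeated squaring. Binary(11) = 1011. Walk through the bits of the exponent 11 left-to-right: at each bit after the leading one, square the running value, then multiply by 7 if the bit is 1 (always reducing mod 55):
  bit 1 = 1 (leading): start with 7.
  bit 2 = 0: square 7^2 = 49 (mod 55).
  bit 3 = 1: square 49^2 = 2401 ≡ 36; bit is 1, so multiply 36·7 = 252 ≡ 32 (mod 55).
  bit 4 = 1: square 32^2 = 1024 ≡ 34; bit is 1, so multiply 34·7 = 238 ≡ 18 (mod 55).
Final value: 7^11 ≡ 18 (mod 55).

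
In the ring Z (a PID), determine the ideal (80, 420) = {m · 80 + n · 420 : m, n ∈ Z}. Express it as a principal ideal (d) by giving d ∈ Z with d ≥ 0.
In the PID Z, (a, b) is generated by gcd(a, b). Compute gcd(420, 80) with the extended Euclidean algorithm, tracking rows (r, s, t) with s·420 + t·80 = r:
  row A: (420, 1, 0)   [1·420 + 0·80 = 420]
  row B: (80, 0, 1)   [0·420 + 1·80 = 80]
  420 = 5·80 + 20   → row C = row A − 5·row B = (20, 1, −5)   [check: 1·420 − 5·80 = 20]
  80 = 4·20 + 0   → remainder 0, stop. gcd = 20 (last nonzero row C).
So gcd(80, 420) = 20, with Bézout identity 1·420 − 5·80 = 20. Containment (⊇): the Bézout identity exhibits 20 as an element of (80, 420), giving (20) ⊆ (80, 420). Containment (⊆): since 20 | 80 and 20 | 420 (80 = 20·4, 420 = 20·21), every Z-linear combination of 80 and 420 is divisible by 20, so (80, 420) ⊆ (20). Therefore (80, 420) = (20), d = 20.

Final answer: (80, 420) = (20); d = 20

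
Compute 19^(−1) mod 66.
19^(−1) ≡ 7 (mod 66)

Apply the extended Euclidean algorithm to (66, 19), tracking rows (r, s, t) with s·66 + t·19 = r. Each division r_prev = q·r_cur + r_new produces the new row as (previous row) − q·(current row):
  row A: (66, 1, 0)   [1·66 + 0·19 = 66]
  row B: (19, 0, 1)   [0·66 + 1·19 = 19]
  66 = 3·19 + 9   → row C = row A − 3·row B = (9, 1, −3)   [check: 1·66 − 3·19 = 9]
  19 = 2·9 + 1   → row D = row B − 2·row C = (1, −2, 7)   [check: −2·66 + 7·19 = 1]
  9 = 9·1 + 0   → remainder 0, stop. gcd = 1 (last nonzero row D).
The gcd is 1, so 19 is invertible mod 66. The last nonzero row gives −2·66 + 7·19 = 1, so t = 7. So 19^(−1) ≡ 7 (mod 66). Verify: 19 · 7 = 133 ≡ 1 (mod 66). ✓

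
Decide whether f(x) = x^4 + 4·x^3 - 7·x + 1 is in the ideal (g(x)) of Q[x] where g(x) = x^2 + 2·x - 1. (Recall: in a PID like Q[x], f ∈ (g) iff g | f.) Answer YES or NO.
In Q[x] the ideal (g) consists of all multiples of g, so f ∈ (g) iff g | f, i.e. iff the remainder of f on division by g is 0. Divide f by g (g is monic, so eliminate the leading term of the running remainder at each step):
  leading term x^4: subtract (x^2)·g(x) = x^4 + 2·x^3 - x^2, leaving 2·x^3 + x^2 - 7·x + 1
  leading term 2·x^3: subtract (2·x)·g(x) = 2·x^3 + 4·x^2 - 2·x, leaving -3·x^2 - 5·x + 1
  leading term -3·x^2: subtract (-3)·g(x) = -3·x^2 - 6·x + 3, leaving x - 2
The remainder r(x) = x - 2 ≠ 0 (and deg r < deg g), so g ∤ f, i.e. f ∉ (g).

Final answer: NO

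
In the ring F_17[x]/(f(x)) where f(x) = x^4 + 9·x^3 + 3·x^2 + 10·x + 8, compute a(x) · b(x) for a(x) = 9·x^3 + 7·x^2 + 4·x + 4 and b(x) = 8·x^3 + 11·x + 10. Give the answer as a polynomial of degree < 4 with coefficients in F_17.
a · b ≡ 2·x^3 + 14·x^2 + 7·x + 1 (mod f(x))

Multiply as integer polynomials: a · b = 72·x^6 + 56·x^5 + 131·x^4 + 199·x^3 + 114·x^2 + 84·x + 40. Reducing coefficients mod 17: a · b ≡ 4·x^6 + 5·x^5 + 12·x^4 + 12·x^3 + 12·x^2 + 16·x + 6. Now divide by f(x) = x^4 + 9·x^3 + 3·x^2 + 10·x + 8 in F_17[x], eliminating the leading term at each step:
  leading term 4·x^6: subtract (4·x^2)·f(x) = 4·x^6 + 2·x^5 + 12·x^4 + 6·x^3 + 15·x^2, leaving 3·x^5 + 6·x^3 + 14·x^2 + 16·x + 6 (coefficients mod 17)
  leading term 3·x^5: subtract (3·x)·f(x) = 3·x^5 + 10·x^4 + 9·x^3 + 13·x^2 + 7·x, leaving 7·x^4 + 14·x^3 + x^2 + 9·x + 6 (coefficients mod 17)
  leading term 7·x^4: subtract (7)·f(x) = 7·x^4 + 12·x^3 + 4·x^2 + 2·x + 5, leaving 2·x^3 + 14·x^2 + 7·x + 1 (coefficients mod 17)
The degree is now < 4, so this is the remainder. Hence a · b ≡ 2·x^3 + 14·x^2 + 7·x + 1 in F_17[x]/(f).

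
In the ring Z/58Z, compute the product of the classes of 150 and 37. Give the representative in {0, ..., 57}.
Reduce the factors first: 150 ≡ 34 (mod 58), so 150 · 37 ≡ 34 · 37 (mod 58). 34 · 37 = 1258. Dividing by 58: 1258 = 21·58 + 40. So (150 · 37) mod 58 = 40.

Final answer: 40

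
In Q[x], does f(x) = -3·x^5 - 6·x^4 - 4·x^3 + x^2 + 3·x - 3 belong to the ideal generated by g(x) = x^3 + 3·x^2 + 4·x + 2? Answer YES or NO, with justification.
In Q[x] the ideal (g) consists of all multiples of g, so f ∈ (g) iff g | f, i.e. iff the remainder of f on division by g is 0. Divide f by g (g is monic, so eliminate the leading term of the running remainder at each step):
  leading term -3·x^5: subtract (-3·x^2)·g(x) = -3·x^5 - 9·x^4 - 12·x^3 - 6·x^2, leaving 3·x^4 + 8·x^3 + 7·x^2 + 3·x - 3
  leading term 3·x^4: subtract (3·x)·g(x) = 3·x^4 + 9·x^3 + 12·x^2 + 6·x, leaving -x^3 - 5·x^2 - 3·x - 3
  leading term -x^3: subtract (-1)·g(x) = -x^3 - 3·x^2 - 4·x - 2, leaving -2·x^2 + x - 1
The remainder r(x) = -2·x^2 + x - 1 ≠ 0 (and deg r < deg g), so g ∤ f, i.e. f ∉ (g).

Final answer: NO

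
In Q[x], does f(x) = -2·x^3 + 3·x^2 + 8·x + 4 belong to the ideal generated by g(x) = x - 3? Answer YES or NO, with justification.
In Q[x] the ideal (g) consists of all multiples of g, so f ∈ (g) iff g | f, i.e. iff the remainder of f on division by g is 0. Divide f by g (g is monic, so eliminate the leading term of the running remainder at each step):
  leading term -2·x^3: subtract (-2·x^2)·g(x) = -2·x^3 + 6·x^2, leaving -3·x^2 + 8·x + 4
  leading term -3·x^2: subtract (-3·x)·g(x) = -3·x^2 + 9·x, leaving 4 - x
  leading term -x: subtract (-1)·g(x) = 3 - x, leaving 1
The remainder r(x) = 1 ≠ 0 (and deg r < deg g), so g ∤ f, i.e. f ∉ (g).

Final answer: NO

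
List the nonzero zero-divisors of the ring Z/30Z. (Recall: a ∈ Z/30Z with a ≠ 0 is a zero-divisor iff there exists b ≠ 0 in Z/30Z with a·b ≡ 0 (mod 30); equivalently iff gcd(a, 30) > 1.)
nonzero zero-divisors of Z/30Z = {2, 3, 4, 5, 6, 8, 9, 10, 12, 14, 15, 16, 18, 20, 21, 22, 24, 25, 26, 27, 28}

An element a ∈ Z/30Z (with a ≠ 0) is a zero-divisor iff gcd(a, 30) > 1 (because a is a unit precisely when gcd(a, n) = 1, and in Z/nZ every nonzero, non-unit element is a zero-divisor). Scan a = 1, ..., 29 and keep those with gcd(a, 30) > 1:
  gcd(2, 30) = 2, gcd(3, 30) = 3, gcd(4, 30) = 2, gcd(5, 30) = 5, gcd(6, 30) = 6, gcd(8, 30) = 2, gcd(9, 30) = 3, gcd(10, 30) = 10, gcd(12, 30) = 6, gcd(14, 30) = 2, gcd(15, 30) = 15, gcd(16, 30) = 2, gcd(18, 30) = 6, gcd(20, 30) = 10, gcd(21, 30) = 3, gcd(22, 30) = 2, gcd(24, 30) = 6, gcd(25, 30) = 5, gcd(26, 30) = 2, gcd(27, 30) = 3, gcd(28, 30) = 2.
All other a ∈ {1, ..., 29} have gcd(a, 30) = 1 and are units. So the nonzero zero-divisors are exactly the 21 values of a appearing in this scan.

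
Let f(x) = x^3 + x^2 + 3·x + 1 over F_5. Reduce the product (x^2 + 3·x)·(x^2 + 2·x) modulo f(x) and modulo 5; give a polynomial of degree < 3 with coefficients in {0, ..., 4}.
Multiply as integer polynomials: a · b = x^4 + 5·x^3 + 6·x^2. Reducing coefficients mod 5: a · b ≡ x^4 + x^2. Now divide by f(x) = x^3 + x^2 + 3·x + 1 in F_5[x], eliminating the leading term at each step:
  leading term x^4: subtract (x)·f(x) = x^4 + x^3 + 3·x^2 + x, leaving 4·x^3 + 3·x^2 + 4·x (coefficients mod 5)
  leading term 4·x^3: subtract (4)·f(x) = 4·x^3 + 4·x^2 + 2·x + 4, leaving 4·x^2 + 2·x + 1 (coefficients mod 5)
The degree is now < 3, so this is the remainder. Hence a · b ≡ 4·x^2 + 2·x + 1 in F_5[x]/(f).

Final answer: a · b ≡ 4·x^2 + 2·x + 1 (mod f(x))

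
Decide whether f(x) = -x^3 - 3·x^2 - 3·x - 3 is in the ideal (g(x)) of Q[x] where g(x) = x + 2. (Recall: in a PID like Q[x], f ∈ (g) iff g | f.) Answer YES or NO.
In Q[x] the ideal (g) consists of all multiples of g, so f ∈ (g) iff g | f, i.e. iff the remainder of f on division by g is 0. Divide f by g (g is monic, so eliminate the leading term of the running remainder at each step):
  leading term -x^3: subtract (-x^2)·g(x) = -x^3 - 2·x^2, leaving -x^2 - 3·x - 3
  leading term -x^2: subtract (-x)·g(x) = -x^2 - 2·x, leaving -x - 3
  leading term -x: subtract (-1)·g(x) = -x - 2, leaving -1
The remainder r(x) = -1 ≠ 0 (and deg r < deg g), so g ∤ f, i.e. f ∉ (g).

Final answer: NO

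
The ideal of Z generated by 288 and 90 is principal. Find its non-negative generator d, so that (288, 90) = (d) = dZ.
(288, 90) = (18); d = 18

In the PID Z, (a, b) is generated by gcd(a, b). Compute gcd(288, 90) with the extended Euclidean algorithm, tracking rows (r, s, t) with s·288 + t·90 = r:
  row A: (288, 1, 0)   [1·288 + 0·90 = 288]
  row B: (90, 0, 1)   [0·288 + 1·90 = 90]
  288 = 3·90 + 18   → row C = row A − 3·row B = (18, 1, −3)   [check: 1·288 − 3·90 = 18]
  90 = 5·18 + 0   → remainder 0, stop. gcd = 18 (last nonzero row C).
So gcd(288, 90) = 18, with Bézout identity 1·288 − 3·90 = 18. Containment (⊇): the Bézout identity exhibits 18 as an element of (288, 90), giving (18) ⊆ (288, 90). Containment (⊆): since 18 | 288 and 18 | 90 (288 = 18·16, 90 = 18·5), every Z-linear combination of 288 and 90 is divisible by 18, so (288, 90) ⊆ (18). Therefore (288, 90) = (18), d = 18.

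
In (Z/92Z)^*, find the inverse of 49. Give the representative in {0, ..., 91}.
49^(−1) ≡ 77 (mod 92)

Apply the extended Euclidean algorithm to (92, 49), tracking rows (r, s, t) with s·92 + t·49 = r. Each division r_prev = q·r_cur + r_new produces the new row as (previous row) − q·(current row):
  row A: (92, 1, 0)   [1·92 + 0·49 = 92]
  row B: (49, 0, 1)   [0·92 + 1·49 = 49]
  92 = 1·49 + 43   → row C = row A − 1·row B = (43, 1, −1)   [check: 1·92 − 1·49 = 43]
  49 = 1·43 + 6   → row D = row B − 1·row C = (6, −1, 2)   [check: −1·92 + 2·49 = 6]
  43 = 7·6 + 1   → row E = row C − 7·row D = (1, 8, −15)   [check: 8·92 − 15·49 = 1]
  6 = 6·1 + 0   → remainder 0, stop. gcd = 1 (last nonzero row E).
The gcd is 1, so 49 is invertible mod 92. The last nonzero row gives 8·92 − 15·49 = 1, so t = −15. So 49^(−1) ≡ −15 ≡ 77 (mod 92). Verify: 49 · 77 = 3773 ≡ 1 (mod 92). ✓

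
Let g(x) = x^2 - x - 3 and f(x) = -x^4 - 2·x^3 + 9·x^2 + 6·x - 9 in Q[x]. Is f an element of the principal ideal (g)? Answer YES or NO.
YES

In Q[x] the ideal (g) consists of all multiples of g, so f ∈ (g) iff g | f, i.e. iff the remainder of f on division by g is 0. Divide f by g (g is monic, so eliminate the leading term of the running remainder at each step):
  leading term -x^4: subtract (-x^2)·g(x) = -x^4 + x^3 + 3·x^2, leaving -3·x^3 + 6·x^2 + 6·x - 9
  leading term -3·x^3: subtract (-3·x)·g(x) = -3·x^3 + 3·x^2 + 9·x, leaving 3·x^2 - 3·x - 9
  leading term 3·x^2: subtract (3)·g(x) = 3·x^2 - 3·x - 9, leaving 0
The remainder is 0, so f(x) = g(x) · h(x) with h(x) = -x^2 - 3·x + 3. Hence g | f, i.e. f ∈ (g).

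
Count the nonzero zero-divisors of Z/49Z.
Z/49Z has 6 nonzero zero-divisors

In Z/49Z each nonzero element is either a unit (gcd with 49 is 1) or a zero-divisor (gcd > 1). The number of units is φ(49): factorise 49 = 7^2, so φ(49) = (7^2 − 7^1) = 42 = 42. The nonzero elements number 49 − 1 = 48. Hence the nonzero zero-divisors number 48 − 42 = 6.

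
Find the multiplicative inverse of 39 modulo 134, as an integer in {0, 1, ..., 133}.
39^(−1) ≡ 55 (mod 134)

Apply the extended Euclidean algorithm to (134, 39), tracking rows (r, s, t) with s·134 + t·39 = r. Each division r_prev = q·r_cur + r_new produces the new row as (previous row) − q·(current row):
  row A: (134, 1, 0)   [1·134 + 0·39 = 134]
  row B: (39, 0, 1)   [0·134 + 1·39 = 39]
  134 = 3·39 + 17   → row C = row A − 3·row B = (17, 1, −3)   [check: 1·134 − 3·39 = 17]
  39 = 2·17 + 5   → row D = row B − 2·row C = (5, −2, 7)   [check: −2·134 + 7·39 = 5]
  17 = 3·5 + 2   → row E = row C − 3·row D = (2, 7, −24)   [check: 7·134 − 24·39 = 2]
  5 = 2·2 + 1   → row F = row D − 2·row E = (1, −16, 55)   [check: −16·134 + 55·39 = 1]
  2 = 2·1 + 0   → remainder 0, stop. gcd = 1 (last nonzero row F).
The gcd is 1, so 39 is invertible mod 134. The last nonzero row gives −16·134 + 55·39 = 1, so t = 55. So 39^(−1) ≡ 55 (mod 134). Verify: 39 · 55 = 2145 ≡ 1 (mod 134). ✓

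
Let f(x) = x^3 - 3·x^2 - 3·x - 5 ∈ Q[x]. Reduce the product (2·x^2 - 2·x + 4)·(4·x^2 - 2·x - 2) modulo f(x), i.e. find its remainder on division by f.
a · b ≡ 76·x^2 + 72·x + 52 (mod f(x))

First multiply in Q[x] without reducing: a · b = 8·x^4 - 12·x^3 + 16·x^2 - 4·x - 8. Now divide by f(x) = x^3 - 3·x^2 - 3·x - 5, eliminating the leading term at each step:
  leading term 8·x^4: subtract (8·x)·f(x) = 8·x^4 - 24·x^3 - 24·x^2 - 40·x, leaving 12·x^3 + 40·x^2 + 36·x - 8
  leading term 12·x^3: subtract (12)·f(x) = 12·x^3 - 36·x^2 - 36·x - 60, leaving 76·x^2 + 72·x + 52
The degree is now < 3, so this is the remainder. Hence a · b ≡ 76·x^2 + 72·x + 52 in Q[x]/(f).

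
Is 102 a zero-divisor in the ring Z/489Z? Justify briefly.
gcd(102, 489) = 3 > 1, so 102 is not a unit in Z/489Z. In Z/nZ every nonzero non-unit is a zero-divisor: explicitly, take b = 489/gcd = 163 ≠ 0 (mod 489); then 102·163 = 16626 = 34·489, i.e. 102·163 ≡ 0 (mod 489). So 102 is a zero-divisor.

Final answer: YES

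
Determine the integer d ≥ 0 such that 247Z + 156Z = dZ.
(247, 156) = (13); d = 13

In the PID Z, (a, b) is generated by gcd(a, b). Compute gcd(247, 156) with the extended Euclidean algorithm, tracking rows (r, s, t) with s·247 + t·156 = r:
  row A: (247, 1, 0)   [1·247 + 0·156 = 247]
  row B: (156, 0, 1)   [0·247 + 1·156 = 156]
  247 = 1·156 + 91   → row C = row A − 1·row B = (91, 1, −1)   [check: 1·247 − 1·156 = 91]
  156 = 1·91 + 65   → row D = row B − 1·row C = (65, −1, 2)   [check: −1·247 + 2·156 = 65]
  91 = 1·65 + 26   → row E = row C − 1·row D = (26, 2, −3)   [check: 2·247 − 3·156 = 26]
  65 = 2·26 + 13   → row F = row D − 2·row E = (13, −5, 8)   [check: −5·247 + 8·156 = 13]
  26 = 2·13 + 0   → remainder 0, stop. gcd = 13 (last nonzero row F).
So gcd(247, 156) = 13, with Bézout identity −5·247 + 8·156 = 13. Containment (⊇): the Bézout identity exhibits 13 as an element of (247, 156), giving (13) ⊆ (247, 156). Containment (⊆): since 13 | 247 and 13 | 156 (247 = 13·19, 156 = 13·12), every Z-linear combination of 247 and 156 is divisible by 13, so (247, 156) ⊆ (13). Therefore (247, 156) = (13), d = 13.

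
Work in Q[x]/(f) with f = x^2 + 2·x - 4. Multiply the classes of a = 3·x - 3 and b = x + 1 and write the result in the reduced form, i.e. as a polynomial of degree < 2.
First multiply in Q[x] without reducing: a · b = 3·x^2 - 3. Now divide by f(x) = x^2 + 2·x - 4, eliminating the leading term at each step:
  leading term 3·x^2: subtract (3)·f(x) = 3·x^2 + 6·x - 12, leaving 9 - 6·x
The degree is now < 2, so this is the remainder. Hence a · b ≡ 9 - 6·x in Q[x]/(f).

Final answer: a · b ≡ 9 - 6·x (mod f(x))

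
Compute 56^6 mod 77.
56

Use repeated squaring. Binary(6) = 110. Walk through the bits of the exponent 6 left-to-right: at each bit after the leading one, square the running value, then multiply by 56 if the bit is 1 (always reducing mod 77):
  bit 1 = 1 (leading): start with 56.
  bit 2 = 1: square 56^2 = 3136 ≡ 56; bit is 1, so multiply 56·56 = 3136 ≡ 56 (mod 77).
  bit 3 = 0: square 56^2 = 3136 ≡ 56 (mod 77).
Final value: 56^6 ≡ 56 (mod 77).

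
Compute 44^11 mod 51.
Use repeated squaring. Binary(11) = 1011. Walk through the bits of the exponent 11 left-to-right: at each bit after the leading one, square the running value, then multiply by 44 if the bit is 1 (always reducing mod 51):
  bit 1 = 1 (leading): start with 44.
  bit 2 = 0: square 44^2 = 1936 ≡ 49 (mod 51).
  bit 3 = 1: square 49^2 = 2401 ≡ 4; bit is 1, so multiply 4·44 = 176 ≡ 23 (mod 51).
  bit 4 = 1: square 23^2 = 529 ≡ 19; bit is 1, so multiply 19·44 = 836 ≡ 20 (mod 51).
Final value: 44^11 ≡ 20 (mod 51).

Final answer: 20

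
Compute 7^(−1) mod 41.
7^(−1) ≡ 6 (mod 41)

Apply the extended Euclidean algorithm to (41, 7), tracking rows (r, s, t) with s·41 + t·7 = r. Each division r_prev = q·r_cur + r_new produces the new row as (previous row) − q·(current row):
  row A: (41, 1, 0)   [1·41 + 0·7 = 41]
  row B: (7, 0, 1)   [0·41 + 1·7 = 7]
  41 = 5·7 + 6   → row C = row A − 5·row B = (6, 1, −5)   [check: 1·41 − 5·7 = 6]
  7 = 1·6 + 1   → row D = row B − 1·row C = (1, −1, 6)   [check: −1·41 + 6·7 = 1]
  6 = 6·1 + 0   → remainder 0, stop. gcd = 1 (last nonzero row D).
The gcd is 1, so 7 is invertible mod 41. The last nonzero row gives −1·41 + 6·7 = 1, so t = 6. So 7^(−1) ≡ 6 (mod 41). Verify: 7 · 6 = 42 ≡ 1 (mod 41). ✓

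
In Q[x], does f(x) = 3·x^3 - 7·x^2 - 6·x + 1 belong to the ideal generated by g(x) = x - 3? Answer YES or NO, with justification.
In Q[x] the ideal (g) consists of all multiples of g, so f ∈ (g) iff g | f, i.e. iff the remainder of f on division by g is 0. Divide f by g (g is monic, so eliminate the leading term of the running remainder at each step):
  leading term 3·x^3: subtract (3·x^2)·g(x) = 3·x^3 - 9·x^2, leaving 2·x^2 - 6·x + 1
  leading term 2·x^2: subtract (2·x)·g(x) = 2·x^2 - 6·x, leaving 1
The remainder r(x) = 1 ≠ 0 (and deg r < deg g), so g ∤ f, i.e. f ∉ (g).

Final answer: NO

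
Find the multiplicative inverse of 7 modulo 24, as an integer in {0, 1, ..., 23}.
Apply the extended Euclidean algorithm to (24, 7), tracking rows (r, s, t) with s·24 + t·7 = r. Each division r_prev = q·r_cur + r_new produces the new row as (previous row) − q·(current row):
  row A: (24, 1, 0)   [1·24 + 0·7 = 24]
  row B: (7, 0, 1)   [0·24 + 1·7 = 7]
  24 = 3·7 + 3   → row C = row A − 3·row B = (3, 1, −3)   [check: 1·24 − 3·7 = 3]
  7 = 2·3 + 1   → row D = row B − 2·row C = (1, −2, 7)   [check: −2·24 + 7·7 = 1]
  3 = 3·1 + 0   → remainder 0, stop. gcd = 1 (last nonzero row D).
The gcd is 1, so 7 is invertible mod 24. The last nonzero row gives −2·24 + 7·7 = 1, so t = 7. So 7^(−1) ≡ 7 (mod 24). Verify: 7 · 7 = 49 ≡ 1 (mod 24). ✓

Final answer: 7^(−1) ≡ 7 (mod 24)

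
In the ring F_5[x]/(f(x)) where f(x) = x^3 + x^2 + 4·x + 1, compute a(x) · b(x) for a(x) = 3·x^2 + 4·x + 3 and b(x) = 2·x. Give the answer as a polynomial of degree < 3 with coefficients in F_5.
a · b ≡ 2·x^2 + 2·x + 4 (mod f(x))

Multiply as integer polynomials: a · b = 6·x^3 + 8·x^2 + 6·x. Reducing coefficients mod 5: a · b ≡ x^3 + 3·x^2 + x. Now divide by f(x) = x^3 + x^2 + 4·x + 1 in F_5[x], eliminating the leading term at each step:
  leading term x^3: subtract (1)·f(x) = x^3 + x^2 + 4·x + 1, leaving 2·x^2 + 2·x + 4 (coefficients mod 5)
The degree is now < 3, so this is the remainder. Hence a · b ≡ 2·x^2 + 2·x + 4 in F_5[x]/(f).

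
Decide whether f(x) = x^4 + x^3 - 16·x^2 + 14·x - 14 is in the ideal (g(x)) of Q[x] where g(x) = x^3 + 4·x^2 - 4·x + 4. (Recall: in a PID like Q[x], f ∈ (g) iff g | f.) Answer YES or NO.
In Q[x] the ideal (g) consists of all multiples of g, so f ∈ (g) iff g | f, i.e. iff the remainder of f on division by g is 0. Divide f by g (g is monic, so eliminate the leading term of the running remainder at each step):
  leading term x^4: subtract (x)·g(x) = x^4 + 4·x^3 - 4·x^2 + 4·x, leaving -3·x^3 - 12·x^2 + 10·x - 14
  leading term -3·x^3: subtract (-3)·g(x) = -3·x^3 - 12·x^2 + 12·x - 12, leaving -2·x - 2
The remainder r(x) = -2·x - 2 ≠ 0 (and deg r < deg g), so g ∤ f, i.e. f ∉ (g).

Final answer: NO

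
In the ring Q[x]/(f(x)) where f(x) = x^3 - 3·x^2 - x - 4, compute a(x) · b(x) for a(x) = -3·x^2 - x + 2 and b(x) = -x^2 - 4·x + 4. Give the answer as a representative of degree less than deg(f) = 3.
a · b ≡ 59·x^2 + 22·x + 96 (mod f(x))

First multiply in Q[x] without reducing: a · b = 3·x^4 + 13·x^3 - 10·x^2 - 12·x + 8. Now divide by f(x) = x^3 - 3·x^2 - x - 4, eliminating the leading term at each step:
  leading term 3·x^4: subtract (3·x)·f(x) = 3·x^4 - 9·x^3 - 3·x^2 - 12·x, leaving 22·x^3 - 7·x^2 + 8
  leading term 22·x^3: subtract (22)·f(x) = 22·x^3 - 66·x^2 - 22·x - 88, leaving 59·x^2 + 22·x + 96
The degree is now < 3, so this is the remainder. Hence a · b ≡ 59·x^2 + 22·x + 96 in Q[x]/(f).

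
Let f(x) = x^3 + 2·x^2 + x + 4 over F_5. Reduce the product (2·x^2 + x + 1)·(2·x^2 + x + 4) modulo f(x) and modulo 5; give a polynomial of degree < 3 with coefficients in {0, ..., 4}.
a · b ≡ 3·x (mod f(x))

Multiply as integer polynomials: a · b = 4·x^4 + 4·x^3 + 11·x^2 + 5·x + 4. Reducing coefficients mod 5: a · b ≡ 4·x^4 + 4·x^3 + x^2 + 4. Now divide by f(x) = x^3 + 2·x^2 + x + 4 in F_5[x], eliminating the leading term at each step:
  leading term 4·x^4: subtract (4·x)·f(x) = 4·x^4 + 3·x^3 + 4·x^2 + x, leaving x^3 + 2·x^2 + 4·x + 4 (coefficients mod 5)
  leading term x^3: subtract (1)·f(x) = x^3 + 2·x^2 + x + 4, leaving 3·x (coefficients mod 5)
The degree is now < 3, so this is the remainder. Hence a · b ≡ 3·x in F_5[x]/(f).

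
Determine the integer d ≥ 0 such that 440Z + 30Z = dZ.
(440, 30) = (10); d = 10

In the PID Z, (a, b) is generated by gcd(a, b). Compute gcd(440, 30) with the extended Euclidean algorithm, tracking rows (r, s, t) with s·440 + t·30 = r:
  row A: (440, 1, 0)   [1·440 + 0·30 = 440]
  row B: (30, 0, 1)   [0·440 + 1·30 = 30]
  440 = 14·30 + 20   → row C = row A − 14·row B = (20, 1, −14)   [check: 1·440 − 14·30 = 20]
  30 = 1·20 + 10   → row D = row B − 1·row C = (10, −1, 15)   [check: −1·440 + 15·30 = 10]
  20 = 2·10 + 0   → remainder 0, stop. gcd = 10 (last nonzero row D).
So gcd(440, 30) = 10, with Bézout identity −1·440 + 15·30 = 10. Containment (⊇): the Bézout identity exhibits 10 as an element of (440, 30), giving (10) ⊆ (440, 30). Containment (⊆): since 10 | 440 and 10 | 30 (440 = 10·44, 30 = 10·3), every Z-linear combination of 440 and 30 is divisible by 10, so (440, 30) ⊆ (10). Therefore (440, 30) = (10), d = 10.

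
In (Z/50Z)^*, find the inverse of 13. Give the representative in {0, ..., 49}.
Apply the extended Euclidean algorithm to (50, 13), tracking rows (r, s, t) with s·50 + t·13 = r. Each division r_prev = q·r_cur + r_new produces the new row as (previous row) − q·(current row):
  row A: (50, 1, 0)   [1·50 + 0·13 = 50]
  row B: (13, 0, 1)   [0·50 + 1·13 = 13]
  50 = 3·13 + 11   → row C = row A − 3·row B = (11, 1, −3)   [check: 1·50 − 3·13 = 11]
  13 = 1·11 + 2   → row D = row B − 1·row C = (2, −1, 4)   [check: −1·50 + 4·13 = 2]
  11 = 5·2 + 1   → row E = row C − 5·row D = (1, 6, −23)   [check: 6·50 − 23·13 = 1]
  2 = 2·1 + 0   → remainder 0, stop. gcd = 1 (last nonzero row E).
The gcd is 1, so 13 is invertible mod 50. The last nonzero row gives 6·50 − 23·13 = 1, so t = −23. So 13^(−1) ≡ −23 ≡ 27 (mod 50). Verify: 13 · 27 = 351 ≡ 1 (mod 50). ✓

Final answer: 13^(−1) ≡ 27 (mod 50)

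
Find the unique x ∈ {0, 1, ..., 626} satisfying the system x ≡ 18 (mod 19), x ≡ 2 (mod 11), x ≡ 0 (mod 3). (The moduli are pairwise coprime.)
x ≡ 189 (mod 627); the representative in [0, 627) is 189

The moduli 19, 11, 3 are pairwise coprime, so by the CRT there is a unique solution mod 19·11·3 = 627.
Solve by successive substitution. Start with x ≡ 18 (mod 19).
  Combine with x ≡ 2 (mod 11): write x = 18 + 19·t and require 18 + 19·t ≡ 2 (mod 11), i.e. 19·t ≡ 2 − 18 ≡ 6 (mod 11). Since 19^(−1) ≡ 7 (mod 11) (19 ≡ 8 (mod 11)), t ≡ 7·6 ≡ 9 (mod 11). So x ≡ 18 + 19·9 = 189 (mod 209).
  Combine with x ≡ 0 (mod 3): write x = 189 + 209·t and require 189 + 209·t ≡ 0 (mod 3), i.e. 209·t ≡ 0 − 189 ≡ 0 (mod 3). Since 209^(−1) ≡ 2 (mod 3) (209 ≡ 2 (mod 3)), t ≡ 2·0 ≡ 0 (mod 3). So x ≡ 189 + 209·0 = 189 (mod 627).
Unique solution in [0, 627): x = 189.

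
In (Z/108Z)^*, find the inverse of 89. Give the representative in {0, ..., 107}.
89^(−1) ≡ 17 (mod 108)

Apply the extended Euclidean algorithm to (108, 89), tracking rows (r, s, t) with s·108 + t·89 = r. Each division r_prev = q·r_cur + r_new produces the new row as (previous row) − q·(current row):
  row A: (108, 1, 0)   [1·108 + 0·89 = 108]
  row B: (89, 0, 1)   [0·108 + 1·89 = 89]
  108 = 1·89 + 19   → row C = row A − 1·row B = (19, 1, −1)   [check: 1·108 − 1·89 = 19]
  89 = 4·19 + 13   → row D = row B − 4·row C = (13, −4, 5)   [check: −4·108 + 5·89 = 13]
  19 = 1·13 + 6   → row E = row C − 1·row D = (6, 5, −6)   [check: 5·108 − 6·89 = 6]
  13 = 2·6 + 1   → row F = row D − 2·row E = (1, −14, 17)   [check: −14·108 + 17·89 = 1]
  6 = 6·1 + 0   → remainder 0, stop. gcd = 1 (last nonzero row F).
The gcd is 1, so 89 is invertible mod 108. The last nonzero row gives −14·108 + 17·89 = 1, so t = 17. So 89^(−1) ≡ 17 (mod 108). Verify: 89 · 17 = 1513 ≡ 1 (mod 108). ✓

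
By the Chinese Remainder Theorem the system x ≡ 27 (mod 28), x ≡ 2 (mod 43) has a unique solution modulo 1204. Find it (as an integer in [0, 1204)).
The moduli 28, 43 are pairwise coprime, so by the CRT there is a unique solution mod 28·43 = 1204.
Solve by successive substitution. Start with x ≡ 27 (mod 28).
  Combine with x ≡ 2 (mod 43): write x = 27 + 28·t and require 27 + 28·t ≡ 2 (mod 43), i.e. 28·t ≡ 2 − 27 ≡ 18 (mod 43). Since 28^(−1) ≡ 20 (mod 43), t ≡ 20·18 ≡ 16 (mod 43). So x ≡ 27 + 28·16 = 475 (mod 1204).
Unique solution in [0, 1204): x = 475.

Final answer: x ≡ 475 (mod 1204); the representative in [0, 1204) is 475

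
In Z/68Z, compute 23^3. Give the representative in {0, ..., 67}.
63

Use repeated squaring. Binary(3) = 11. Walk through the bits of the exponent 3 left-to-right: at each bit after the leading one, square the running value, then multiply by 23 if the bit is 1 (always reducing mod 68):
  bit 1 = 1 (leading): start with 23.
  bit 2 = 1: square 23^2 = 529 ≡ 53; bit is 1, so multiply 53·23 = 1219 ≡ 63 (mod 68).
Final value: 23^3 ≡ 63 (mod 68).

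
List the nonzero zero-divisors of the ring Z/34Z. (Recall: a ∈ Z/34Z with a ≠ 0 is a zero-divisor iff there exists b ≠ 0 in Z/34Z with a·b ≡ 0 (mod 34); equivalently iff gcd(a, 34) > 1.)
nonzero zero-divisors of Z/34Z = {2, 4, 6, 8, 10, 12, 14, 16, 17, 18, 20, 22, 24, 26, 28, 30, 32}

An element a ∈ Z/34Z (with a ≠ 0) is a zero-divisor iff gcd(a, 34) > 1 (because a is a unit precisely when gcd(a, n) = 1, and in Z/nZ every nonzero, non-unit element is a zero-divisor). Scan a = 1, ..., 33 and keep those with gcd(a, 34) > 1:
  gcd(2, 34) = 2, gcd(4, 34) = 2, gcd(6, 34) = 2, gcd(8, 34) = 2, gcd(10, 34) = 2, gcd(12, 34) = 2, gcd(14, 34) = 2, gcd(16, 34) = 2, gcd(17, 34) = 17, gcd(18, 34) = 2, gcd(20, 34) = 2, gcd(22, 34) = 2, gcd(24, 34) = 2, gcd(26, 34) = 2, gcd(28, 34) = 2, gcd(30, 34) = 2, gcd(32, 34) = 2.
All other a ∈ {1, ..., 33} have gcd(a, 34) = 1 and are units. So the nonzero zero-divisors are exactly the 17 values of a appearing in this scan.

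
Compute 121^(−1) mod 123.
121^(−1) ≡ 61 (mod 123)

Apply the extended Euclidean algorithm to (123, 121), tracking rows (r, s, t) with s·123 + t·121 = r. Each division r_prev = q·r_cur + r_new produces the new row as (previous row) − q·(current row):
  row A: (123, 1, 0)   [1·123 + 0·121 = 123]
  row B: (121, 0, 1)   [0·123 + 1·121 = 121]
  123 = 1·121 + 2   → row C = row A − 1·row B = (2, 1, −1)   [check: 1·123 − 1·121 = 2]
  121 = 60·2 + 1   → row D = row B − 60·row C = (1, −60, 61)   [check: −60·123 + 61·121 = 1]
  2 = 2·1 + 0   → remainder 0, stop. gcd = 1 (last nonzero row D).
The gcd is 1, so 121 is invertible mod 123. The last nonzero row gives −60·123 + 61·121 = 1, so t = 61. So 121^(−1) ≡ 61 (mod 123). Verify: 121 · 61 = 7381 ≡ 1 (mod 123). ✓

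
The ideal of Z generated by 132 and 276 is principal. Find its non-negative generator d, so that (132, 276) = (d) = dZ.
(132, 276) = (12); d = 12

In the PID Z, (a, b) is generated by gcd(a, b). Compute gcd(276, 132) with the extended Euclidean algorithm, tracking rows (r, s, t) with s·276 + t·132 = r:
  row A: (276, 1, 0)   [1·276 + 0·132 = 276]
  row B: (132, 0, 1)   [0·276 + 1·132 = 132]
  276 = 2·132 + 12   → row C = row A − 2·row B = (12, 1, −2)   [check: 1·276 − 2·132 = 12]
  132 = 11·12 + 0   → remainder 0, stop. gcd = 12 (last nonzero row C).
So gcd(132, 276) = 12, with Bézout identity 1·276 − 2·132 = 12. Containment (⊇): the Bézout identity exhibits 12 as an element of (132, 276), giving (12) ⊆ (132, 276). Containment (⊆): since 12 | 132 and 12 | 276 (132 = 12·11, 276 = 12·23), every Z-linear combination of 132 and 276 is divisible by 12, so (132, 276) ⊆ (12). Therefore (132, 276) = (12), d = 12.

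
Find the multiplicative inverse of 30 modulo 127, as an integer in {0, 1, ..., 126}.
Apply the extended Euclidean algorithm to (127, 30), tracking rows (r, s, t) with s·127 + t·30 = r. Each division r_prev = q·r_cur + r_new produces the new row as (previous row) − q·(current row):
  row A: (127, 1, 0)   [1·127 + 0·30 = 127]
  row B: (30, 0, 1)   [0·127 + 1·30 = 30]
  127 = 4·30 + 7   → row C = row A − 4·row B = (7, 1, −4)   [check: 1·127 − 4·30 = 7]
  30 = 4·7 + 2   → row D = row B − 4·row C = (2, −4, 17)   [check: −4·127 + 17·30 = 2]
  7 = 3·2 + 1   → row E = row C − 3·row D = (1, 13, −55)   [check: 13·127 − 55·30 = 1]
  2 = 2·1 + 0   → remainder 0, stop. gcd = 1 (last nonzero row E).
The gcd is 1, so 30 is invertible mod 127. The last nonzero row gives 13·127 − 55·30 = 1, so t = −55. So 30^(−1) ≡ −55 ≡ 72 (mod 127). Verify: 30 · 72 = 2160 ≡ 1 (mod 127). ✓

Final answer: 30^(−1) ≡ 72 (mod 127)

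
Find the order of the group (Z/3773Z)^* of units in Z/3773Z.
|(Z/3773Z)^*| = 2940

(Z/3773Z)^* consists of the classes a with gcd(a, 3773) = 1, so its order is φ(3773). φ is multiplicative, with φ(p^e) = p^e − p^(e−1). Factorise 3773 = 7^3 · 11. Then
  φ(3773) = (7^3 − 7^2) · (11 − 1) = 294 · 10 = 2940.
Thus |(Z/3773Z)^*| = 2940.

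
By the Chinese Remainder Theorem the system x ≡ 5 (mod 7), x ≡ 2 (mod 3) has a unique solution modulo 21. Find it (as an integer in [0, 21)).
The moduli 7, 3 are pairwise coprime, so by the CRT there is a unique solution mod 7·3 = 21.
Solve by successive substitution. Start with x ≡ 5 (mod 7).
  Combine with x ≡ 2 (mod 3): write x = 5 + 7·t and require 5 + 7·t ≡ 2 (mod 3), i.e. 7·t ≡ 2 − 5 ≡ 0 (mod 3). Since 7^(−1) ≡ 1 (mod 3) (7 ≡ 1 (mod 3)), t ≡ 1·0 ≡ 0 (mod 3). So x ≡ 5 + 7·0 = 5 (mod 21).
Unique solution in [0, 21): x = 5.

Final answer: x ≡ 5 (mod 21); the representative in [0, 21) is 5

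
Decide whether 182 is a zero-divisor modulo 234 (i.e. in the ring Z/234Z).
gcd(182, 234) = 26 > 1, so 182 is not a unit in Z/234Z. In Z/nZ every nonzero non-unit is a zero-divisor: explicitly, take b = 234/gcd = 9 ≠ 0 (mod 234); then 182·9 = 1638 = 7·234, i.e. 182·9 ≡ 0 (mod 234). So 182 is a zero-divisor.

Final answer: YES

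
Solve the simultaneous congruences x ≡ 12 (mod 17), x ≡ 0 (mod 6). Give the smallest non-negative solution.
x ≡ 12 (mod 102); the representative in [0, 102) is 12

The moduli 17, 6 are pairwise coprime, so by the CRT there is a unique solution mod 17·6 = 102.
Solve by successive substitution. Start with x ≡ 12 (mod 17).
  Combine with x ≡ 0 (mod 6): write x = 12 + 17·t and require 12 + 17·t ≡ 0 (mod 6), i.e. 17·t ≡ 0 − 12 ≡ 0 (mod 6). Since 17^(−1) ≡ 5 (mod 6) (17 ≡ 5 (mod 6)), t ≡ 5·0 ≡ 0 (mod 6). So x ≡ 12 + 17·0 = 12 (mod 102).
Unique solution in [0, 102): x = 12.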